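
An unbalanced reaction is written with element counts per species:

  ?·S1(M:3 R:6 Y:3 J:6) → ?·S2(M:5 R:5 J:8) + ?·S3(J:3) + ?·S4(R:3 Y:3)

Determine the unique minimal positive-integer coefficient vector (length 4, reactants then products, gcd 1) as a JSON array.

M: 5·3 = 15 | 3·5+2·0+5·0 = 15
R: 5·6 = 30 | 3·5+2·0+5·3 = 30
Y: 5·3 = 15 | 3·0+2·0+5·3 = 15
J: 5·6 = 30 | 3·8+2·3+5·0 = 30
gcd(5,3,2,5) = 1

Coefficients: [5, 3, 2, 5]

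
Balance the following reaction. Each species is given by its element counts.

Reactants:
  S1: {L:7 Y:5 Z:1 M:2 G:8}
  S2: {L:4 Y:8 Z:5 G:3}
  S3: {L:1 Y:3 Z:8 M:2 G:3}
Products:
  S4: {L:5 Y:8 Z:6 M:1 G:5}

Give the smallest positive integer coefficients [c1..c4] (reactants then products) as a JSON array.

Coefficients: [1, 3, 1, 4]

L: 1·7+3·4+1·1 = 20 | 4·5 = 20
Y: 1·5+3·8+1·3 = 32 | 4·8 = 32
Z: 1·1+3·5+1·8 = 24 | 4·6 = 24
M: 1·2+3·0+1·2 = 4 | 4·1 = 4
G: 1·8+3·3+1·3 = 20 | 4·5 = 20
gcd(1,3,1,4) = 1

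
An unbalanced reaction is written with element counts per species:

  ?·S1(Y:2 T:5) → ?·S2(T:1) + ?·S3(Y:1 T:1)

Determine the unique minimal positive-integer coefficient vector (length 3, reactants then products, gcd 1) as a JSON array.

Y: 1·2 = 2 | 3·0+2·1 = 2
T: 1·5 = 5 | 3·1+2·1 = 5
gcd(1,3,2) = 1

Coefficients: [1, 3, 2]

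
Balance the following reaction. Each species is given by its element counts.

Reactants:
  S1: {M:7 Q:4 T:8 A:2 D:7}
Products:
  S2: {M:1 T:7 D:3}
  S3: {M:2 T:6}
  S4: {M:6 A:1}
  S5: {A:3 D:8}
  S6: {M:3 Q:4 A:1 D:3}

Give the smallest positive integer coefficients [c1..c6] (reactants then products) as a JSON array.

M: 5·7 = 35 | 4·1+2·2+2·6+1·0+5·3 = 35
Q: 5·4 = 20 | 4·0+2·0+2·0+1·0+5·4 = 20
T: 5·8 = 40 | 4·7+2·6+2·0+1·0+5·0 = 40
A: 5·2 = 10 | 4·0+2·0+2·1+1·3+5·1 = 10
D: 5·7 = 35 | 4·3+2·0+2·0+1·8+5·3 = 35
gcd(5,4,2,2,1,5) = 1

Coefficients: [5, 4, 2, 2, 1, 5]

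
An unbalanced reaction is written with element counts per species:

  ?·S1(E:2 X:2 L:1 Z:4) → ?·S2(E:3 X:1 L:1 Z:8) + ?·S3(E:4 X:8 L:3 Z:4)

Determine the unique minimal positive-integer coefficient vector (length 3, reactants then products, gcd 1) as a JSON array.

E: 5·2 = 10 | 2·3+1·4 = 10
X: 5·2 = 10 | 2·1+1·8 = 10
L: 5·1 = 5 | 2·1+1·3 = 5
Z: 5·4 = 20 | 2·8+1·4 = 20
gcd(5,2,1) = 1

Coefficients: [5, 2, 1]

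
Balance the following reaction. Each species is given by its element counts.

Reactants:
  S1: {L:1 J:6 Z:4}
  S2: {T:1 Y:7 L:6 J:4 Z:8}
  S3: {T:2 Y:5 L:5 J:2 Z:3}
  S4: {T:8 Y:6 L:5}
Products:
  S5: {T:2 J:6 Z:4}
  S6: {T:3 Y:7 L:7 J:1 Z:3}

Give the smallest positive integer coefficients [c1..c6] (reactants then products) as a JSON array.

T: 5·0+2·1+2·2+3·8 = 30 | 6·2+6·3 = 30
Y: 5·0+2·7+2·5+3·6 = 42 | 6·0+6·7 = 42
L: 5·1+2·6+2·5+3·5 = 42 | 6·0+6·7 = 42
J: 5·6+2·4+2·2+3·0 = 42 | 6·6+6·1 = 42
Z: 5·4+2·8+2·3+3·0 = 42 | 6·4+6·3 = 42
gcd(5,2,2,3,6,6) = 1

Coefficients: [5, 2, 2, 3, 6, 6]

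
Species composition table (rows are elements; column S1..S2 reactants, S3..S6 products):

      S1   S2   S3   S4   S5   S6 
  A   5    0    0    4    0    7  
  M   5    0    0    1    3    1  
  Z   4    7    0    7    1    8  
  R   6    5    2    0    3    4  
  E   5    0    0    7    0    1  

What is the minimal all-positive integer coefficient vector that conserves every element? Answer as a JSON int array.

A: 3·5+2·0 = 15 | 6·0+2·4+4·0+1·7 = 15
M: 3·5+2·0 = 15 | 6·0+2·1+4·3+1·1 = 15
Z: 3·4+2·7 = 26 | 6·0+2·7+4·1+1·8 = 26
R: 3·6+2·5 = 28 | 6·2+2·0+4·3+1·4 = 28
E: 3·5+2·0 = 15 | 6·0+2·7+4·0+1·1 = 15
gcd(3,2,6,2,4,1) = 1

Coefficients: [3, 2, 6, 2, 4, 1]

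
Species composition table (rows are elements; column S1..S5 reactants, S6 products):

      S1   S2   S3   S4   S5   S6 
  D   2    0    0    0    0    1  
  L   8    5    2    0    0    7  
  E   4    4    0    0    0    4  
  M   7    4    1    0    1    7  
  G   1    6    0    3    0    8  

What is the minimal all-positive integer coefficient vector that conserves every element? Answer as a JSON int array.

D: 2·2+2·0+1·0+6·0+5·0 = 4 | 4·1 = 4
L: 2·8+2·5+1·2+6·0+5·0 = 28 | 4·7 = 28
E: 2·4+2·4+1·0+6·0+5·0 = 16 | 4·4 = 16
M: 2·7+2·4+1·1+6·0+5·1 = 28 | 4·7 = 28
G: 2·1+2·6+1·0+6·3+5·0 = 32 | 4·8 = 32
gcd(2,2,1,6,5,4) = 1

Coefficients: [2, 2, 1, 6, 5, 4]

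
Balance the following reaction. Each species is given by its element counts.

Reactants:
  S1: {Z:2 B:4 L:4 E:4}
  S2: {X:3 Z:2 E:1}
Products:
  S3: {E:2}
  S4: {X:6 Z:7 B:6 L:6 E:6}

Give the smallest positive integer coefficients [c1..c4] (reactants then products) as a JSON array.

X: 3·0+4·3 = 12 | 2·0+2·6 = 12
Z: 3·2+4·2 = 14 | 2·0+2·7 = 14
B: 3·4+4·0 = 12 | 2·0+2·6 = 12
L: 3·4+4·0 = 12 | 2·0+2·6 = 12
E: 3·4+4·1 = 16 | 2·2+2·6 = 16
gcd(3,4,2,2) = 1

Coefficients: [3, 4, 2, 2]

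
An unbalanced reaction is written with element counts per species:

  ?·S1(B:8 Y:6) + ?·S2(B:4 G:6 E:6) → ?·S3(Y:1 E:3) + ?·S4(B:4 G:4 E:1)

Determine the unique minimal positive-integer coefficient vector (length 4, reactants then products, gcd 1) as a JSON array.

Coefficients: [1, 4, 6, 6]

B: 1·8+4·4 = 24 | 6·0+6·4 = 24
Y: 1·6+4·0 = 6 | 6·1+6·0 = 6
G: 1·0+4·6 = 24 | 6·0+6·4 = 24
E: 1·0+4·6 = 24 | 6·3+6·1 = 24
gcd(1,4,6,6) = 1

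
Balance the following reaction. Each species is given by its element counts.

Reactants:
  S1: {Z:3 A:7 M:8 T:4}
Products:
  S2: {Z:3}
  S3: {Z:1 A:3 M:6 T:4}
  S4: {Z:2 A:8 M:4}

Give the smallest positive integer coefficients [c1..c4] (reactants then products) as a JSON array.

Z: 6·3 = 18 | 2·3+6·1+3·2 = 18
A: 6·7 = 42 | 2·0+6·3+3·8 = 42
M: 6·8 = 48 | 2·0+6·6+3·4 = 48
T: 6·4 = 24 | 2·0+6·4+3·0 = 24
gcd(6,2,6,3) = 1

Coefficients: [6, 2, 6, 3]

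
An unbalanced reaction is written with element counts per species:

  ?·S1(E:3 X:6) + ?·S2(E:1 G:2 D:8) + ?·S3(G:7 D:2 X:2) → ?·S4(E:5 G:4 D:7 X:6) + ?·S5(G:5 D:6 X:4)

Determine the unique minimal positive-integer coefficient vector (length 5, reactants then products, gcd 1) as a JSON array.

Coefficients: [5, 5, 3, 4, 3]

E: 5·3+5·1+3·0 = 20 | 4·5+3·0 = 20
G: 5·0+5·2+3·7 = 31 | 4·4+3·5 = 31
D: 5·0+5·8+3·2 = 46 | 4·7+3·6 = 46
X: 5·6+5·0+3·2 = 36 | 4·6+3·4 = 36
gcd(5,5,3,4,3) = 1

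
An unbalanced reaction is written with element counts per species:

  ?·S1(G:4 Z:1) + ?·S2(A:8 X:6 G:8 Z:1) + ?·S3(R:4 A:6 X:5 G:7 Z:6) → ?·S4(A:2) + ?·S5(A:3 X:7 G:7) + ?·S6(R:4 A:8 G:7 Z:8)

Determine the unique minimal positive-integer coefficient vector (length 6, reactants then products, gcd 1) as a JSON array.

Coefficients: [1, 3, 2, 4, 4, 2]

R: 1·0+3·0+2·4 = 8 | 4·0+4·0+2·4 = 8
A: 1·0+3·8+2·6 = 36 | 4·2+4·3+2·8 = 36
X: 1·0+3·6+2·5 = 28 | 4·0+4·7+2·0 = 28
G: 1·4+3·8+2·7 = 42 | 4·0+4·7+2·7 = 42
Z: 1·1+3·1+2·6 = 16 | 4·0+4·0+2·8 = 16
gcd(1,3,2,4,4,2) = 1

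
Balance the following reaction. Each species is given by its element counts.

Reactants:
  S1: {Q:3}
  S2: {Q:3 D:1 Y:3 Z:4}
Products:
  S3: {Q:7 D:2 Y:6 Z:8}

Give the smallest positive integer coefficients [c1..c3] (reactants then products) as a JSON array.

Coefficients: [1, 6, 3]

Q: 1·3+6·3 = 21 | 3·7 = 21
D: 1·0+6·1 = 6 | 3·2 = 6
Y: 1·0+6·3 = 18 | 3·6 = 18
Z: 1·0+6·4 = 24 | 3·8 = 24
gcd(1,6,3) = 1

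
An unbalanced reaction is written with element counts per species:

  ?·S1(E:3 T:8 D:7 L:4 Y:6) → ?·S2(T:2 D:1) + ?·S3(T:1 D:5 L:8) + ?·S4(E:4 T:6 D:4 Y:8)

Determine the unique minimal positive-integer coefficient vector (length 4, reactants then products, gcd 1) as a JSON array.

E: 4·3 = 12 | 6·0+2·0+3·4 = 12
T: 4·8 = 32 | 6·2+2·1+3·6 = 32
D: 4·7 = 28 | 6·1+2·5+3·4 = 28
L: 4·4 = 16 | 6·0+2·8+3·0 = 16
Y: 4·6 = 24 | 6·0+2·0+3·8 = 24
gcd(4,6,2,3) = 1

Coefficients: [4, 6, 2, 3]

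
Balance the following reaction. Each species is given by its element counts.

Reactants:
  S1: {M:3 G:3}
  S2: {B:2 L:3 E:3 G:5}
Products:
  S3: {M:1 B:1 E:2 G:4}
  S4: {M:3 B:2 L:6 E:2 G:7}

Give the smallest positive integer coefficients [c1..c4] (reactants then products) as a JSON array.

Coefficients: [5, 6, 6, 3]

M: 5·3+6·0 = 15 | 6·1+3·3 = 15
B: 5·0+6·2 = 12 | 6·1+3·2 = 12
L: 5·0+6·3 = 18 | 6·0+3·6 = 18
E: 5·0+6·3 = 18 | 6·2+3·2 = 18
G: 5·3+6·5 = 45 | 6·4+3·7 = 45
gcd(5,6,6,3) = 1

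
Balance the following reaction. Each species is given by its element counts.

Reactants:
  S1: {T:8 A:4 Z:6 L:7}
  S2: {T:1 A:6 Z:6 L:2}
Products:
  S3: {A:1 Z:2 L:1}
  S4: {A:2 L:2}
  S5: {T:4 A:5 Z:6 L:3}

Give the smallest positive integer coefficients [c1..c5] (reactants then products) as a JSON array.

Coefficients: [2, 4, 3, 2, 5]

T: 2·8+4·1 = 20 | 3·0+2·0+5·4 = 20
A: 2·4+4·6 = 32 | 3·1+2·2+5·5 = 32
Z: 2·6+4·6 = 36 | 3·2+2·0+5·6 = 36
L: 2·7+4·2 = 22 | 3·1+2·2+5·3 = 22
gcd(2,4,3,2,5) = 1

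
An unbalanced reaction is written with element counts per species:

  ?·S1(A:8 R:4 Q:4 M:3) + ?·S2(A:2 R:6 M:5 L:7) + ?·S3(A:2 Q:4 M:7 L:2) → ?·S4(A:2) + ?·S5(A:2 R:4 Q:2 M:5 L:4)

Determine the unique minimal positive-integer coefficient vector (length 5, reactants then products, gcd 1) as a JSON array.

Coefficients: [1, 2, 1, 3, 4]

A: 1·8+2·2+1·2 = 14 | 3·2+4·2 = 14
R: 1·4+2·6+1·0 = 16 | 3·0+4·4 = 16
Q: 1·4+2·0+1·4 = 8 | 3·0+4·2 = 8
M: 1·3+2·5+1·7 = 20 | 3·0+4·5 = 20
L: 1·0+2·7+1·2 = 16 | 3·0+4·4 = 16
gcd(1,2,1,3,4) = 1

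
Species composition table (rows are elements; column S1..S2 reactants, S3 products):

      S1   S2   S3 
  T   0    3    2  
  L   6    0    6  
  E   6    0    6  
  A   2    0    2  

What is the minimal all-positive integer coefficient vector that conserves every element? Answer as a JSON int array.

T: 3·0+2·3 = 6 | 3·2 = 6
L: 3·6+2·0 = 18 | 3·6 = 18
E: 3·6+2·0 = 18 | 3·6 = 18
A: 3·2+2·0 = 6 | 3·2 = 6
gcd(3,2,3) = 1

Coefficients: [3, 2, 3]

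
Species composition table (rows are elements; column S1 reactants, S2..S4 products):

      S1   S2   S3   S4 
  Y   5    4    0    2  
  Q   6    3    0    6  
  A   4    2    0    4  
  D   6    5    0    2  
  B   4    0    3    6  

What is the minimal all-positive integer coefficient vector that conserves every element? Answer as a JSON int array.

Coefficients: [6, 6, 2, 3]

Y: 6·5 = 30 | 6·4+2·0+3·2 = 30
Q: 6·6 = 36 | 6·3+2·0+3·6 = 36
A: 6·4 = 24 | 6·2+2·0+3·4 = 24
D: 6·6 = 36 | 6·5+2·0+3·2 = 36
B: 6·4 = 24 | 6·0+2·3+3·6 = 24
gcd(6,6,2,3) = 1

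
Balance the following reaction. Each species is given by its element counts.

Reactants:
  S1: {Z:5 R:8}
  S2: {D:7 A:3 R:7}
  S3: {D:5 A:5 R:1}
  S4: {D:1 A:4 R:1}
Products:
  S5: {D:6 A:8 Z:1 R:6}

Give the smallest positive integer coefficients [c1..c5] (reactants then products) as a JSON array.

D: 1·0+2·7+2·5+6·1 = 30 | 5·6 = 30
A: 1·0+2·3+2·5+6·4 = 40 | 5·8 = 40
Z: 1·5+2·0+2·0+6·0 = 5 | 5·1 = 5
R: 1·8+2·7+2·1+6·1 = 30 | 5·6 = 30
gcd(1,2,2,6,5) = 1

Coefficients: [1, 2, 2, 6, 5]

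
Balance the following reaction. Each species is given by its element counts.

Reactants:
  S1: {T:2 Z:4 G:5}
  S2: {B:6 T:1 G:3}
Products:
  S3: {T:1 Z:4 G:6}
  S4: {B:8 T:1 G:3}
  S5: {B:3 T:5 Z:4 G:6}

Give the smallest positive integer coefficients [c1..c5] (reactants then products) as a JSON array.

B: 6·0+5·6 = 30 | 4·0+3·8+2·3 = 30
T: 6·2+5·1 = 17 | 4·1+3·1+2·5 = 17
Z: 6·4+5·0 = 24 | 4·4+3·0+2·4 = 24
G: 6·5+5·3 = 45 | 4·6+3·3+2·6 = 45
gcd(6,5,4,3,2) = 1

Coefficients: [6, 5, 4, 3, 2]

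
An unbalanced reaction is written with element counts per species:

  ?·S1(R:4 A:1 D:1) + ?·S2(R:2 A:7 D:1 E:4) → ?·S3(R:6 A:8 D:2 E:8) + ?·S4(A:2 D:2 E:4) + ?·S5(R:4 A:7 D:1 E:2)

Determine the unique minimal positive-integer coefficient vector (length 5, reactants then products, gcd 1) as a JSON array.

Coefficients: [3, 5, 1, 1, 4]

R: 3·4+5·2 = 22 | 1·6+1·0+4·4 = 22
A: 3·1+5·7 = 38 | 1·8+1·2+4·7 = 38
D: 3·1+5·1 = 8 | 1·2+1·2+4·1 = 8
E: 3·0+5·4 = 20 | 1·8+1·4+4·2 = 20
gcd(3,5,1,1,4) = 1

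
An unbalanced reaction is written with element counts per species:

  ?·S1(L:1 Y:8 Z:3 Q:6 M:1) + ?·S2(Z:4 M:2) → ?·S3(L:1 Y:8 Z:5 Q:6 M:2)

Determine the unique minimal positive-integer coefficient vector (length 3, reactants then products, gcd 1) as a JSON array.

Coefficients: [2, 1, 2]

L: 2·1+1·0 = 2 | 2·1 = 2
Y: 2·8+1·0 = 16 | 2·8 = 16
Z: 2·3+1·4 = 10 | 2·5 = 10
Q: 2·6+1·0 = 12 | 2·6 = 12
M: 2·1+1·2 = 4 | 2·2 = 4
gcd(2,1,2) = 1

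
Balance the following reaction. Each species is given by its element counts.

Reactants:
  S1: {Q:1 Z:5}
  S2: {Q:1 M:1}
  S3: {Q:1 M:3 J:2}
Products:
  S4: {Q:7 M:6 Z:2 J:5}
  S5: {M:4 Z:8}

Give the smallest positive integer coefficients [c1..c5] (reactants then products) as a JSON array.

Coefficients: [4, 5, 5, 2, 2]

Q: 4·1+5·1+5·1 = 14 | 2·7+2·0 = 14
M: 4·0+5·1+5·3 = 20 | 2·6+2·4 = 20
Z: 4·5+5·0+5·0 = 20 | 2·2+2·8 = 20
J: 4·0+5·0+5·2 = 10 | 2·5+2·0 = 10
gcd(4,5,5,2,2) = 1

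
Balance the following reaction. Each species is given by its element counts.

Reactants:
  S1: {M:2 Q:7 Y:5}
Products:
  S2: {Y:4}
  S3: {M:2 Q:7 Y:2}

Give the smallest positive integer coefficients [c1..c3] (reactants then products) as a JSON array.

Coefficients: [4, 3, 4]

M: 4·2 = 8 | 3·0+4·2 = 8
Q: 4·7 = 28 | 3·0+4·7 = 28
Y: 4·5 = 20 | 3·4+4·2 = 20
gcd(4,3,4) = 1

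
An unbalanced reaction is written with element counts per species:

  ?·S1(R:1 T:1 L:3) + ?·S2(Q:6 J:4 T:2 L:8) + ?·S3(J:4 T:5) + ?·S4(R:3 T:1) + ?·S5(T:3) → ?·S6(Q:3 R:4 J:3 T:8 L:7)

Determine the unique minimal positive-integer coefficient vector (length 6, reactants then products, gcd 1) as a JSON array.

Q: 4·0+2·6+1·0+4·0+5·0 = 12 | 4·3 = 12
R: 4·1+2·0+1·0+4·3+5·0 = 16 | 4·4 = 16
J: 4·0+2·4+1·4+4·0+5·0 = 12 | 4·3 = 12
T: 4·1+2·2+1·5+4·1+5·3 = 32 | 4·8 = 32
L: 4·3+2·8+1·0+4·0+5·0 = 28 | 4·7 = 28
gcd(4,2,1,4,5,4) = 1

Coefficients: [4, 2, 1, 4, 5, 4]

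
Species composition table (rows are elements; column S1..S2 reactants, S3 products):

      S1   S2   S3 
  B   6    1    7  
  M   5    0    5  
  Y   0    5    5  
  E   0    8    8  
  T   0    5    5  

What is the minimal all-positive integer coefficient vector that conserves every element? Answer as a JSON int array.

Coefficients: [1, 1, 1]

B: 1·6+1·1 = 7 | 1·7 = 7
M: 1·5+1·0 = 5 | 1·5 = 5
Y: 1·0+1·5 = 5 | 1·5 = 5
E: 1·0+1·8 = 8 | 1·8 = 8
T: 1·0+1·5 = 5 | 1·5 = 5
gcd(1,1,1) = 1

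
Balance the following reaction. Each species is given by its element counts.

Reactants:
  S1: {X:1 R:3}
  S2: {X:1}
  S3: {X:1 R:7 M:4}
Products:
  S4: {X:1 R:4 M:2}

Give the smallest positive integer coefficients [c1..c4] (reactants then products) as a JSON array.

Coefficients: [1, 2, 3, 6]

X: 1·1+2·1+3·1 = 6 | 6·1 = 6
R: 1·3+2·0+3·7 = 24 | 6·4 = 24
M: 1·0+2·0+3·4 = 12 | 6·2 = 12
gcd(1,2,3,6) = 1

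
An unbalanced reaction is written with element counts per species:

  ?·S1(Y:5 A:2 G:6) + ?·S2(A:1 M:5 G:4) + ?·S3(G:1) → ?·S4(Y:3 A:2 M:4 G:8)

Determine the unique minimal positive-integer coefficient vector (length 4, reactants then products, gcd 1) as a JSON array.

Coefficients: [3, 4, 6, 5]

Y: 3·5+4·0+6·0 = 15 | 5·3 = 15
A: 3·2+4·1+6·0 = 10 | 5·2 = 10
M: 3·0+4·5+6·0 = 20 | 5·4 = 20
G: 3·6+4·4+6·1 = 40 | 5·8 = 40
gcd(3,4,6,5) = 1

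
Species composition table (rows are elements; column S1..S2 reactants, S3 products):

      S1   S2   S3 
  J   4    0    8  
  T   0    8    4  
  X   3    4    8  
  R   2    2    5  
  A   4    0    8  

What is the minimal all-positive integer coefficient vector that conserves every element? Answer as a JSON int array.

J: 4·4+1·0 = 16 | 2·8 = 16
T: 4·0+1·8 = 8 | 2·4 = 8
X: 4·3+1·4 = 16 | 2·8 = 16
R: 4·2+1·2 = 10 | 2·5 = 10
A: 4·4+1·0 = 16 | 2·8 = 16
gcd(4,1,2) = 1

Coefficients: [4, 1, 2]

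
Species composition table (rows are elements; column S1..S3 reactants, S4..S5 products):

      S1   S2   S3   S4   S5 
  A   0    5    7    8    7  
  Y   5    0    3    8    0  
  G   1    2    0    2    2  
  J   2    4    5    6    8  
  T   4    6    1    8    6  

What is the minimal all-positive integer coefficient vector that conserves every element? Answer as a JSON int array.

A: 4·0+5·5+4·7 = 53 | 4·8+3·7 = 53
Y: 4·5+5·0+4·3 = 32 | 4·8+3·0 = 32
G: 4·1+5·2+4·0 = 14 | 4·2+3·2 = 14
J: 4·2+5·4+4·5 = 48 | 4·6+3·8 = 48
T: 4·4+5·6+4·1 = 50 | 4·8+3·6 = 50
gcd(4,5,4,4,3) = 1

Coefficients: [4, 5, 4, 4, 3]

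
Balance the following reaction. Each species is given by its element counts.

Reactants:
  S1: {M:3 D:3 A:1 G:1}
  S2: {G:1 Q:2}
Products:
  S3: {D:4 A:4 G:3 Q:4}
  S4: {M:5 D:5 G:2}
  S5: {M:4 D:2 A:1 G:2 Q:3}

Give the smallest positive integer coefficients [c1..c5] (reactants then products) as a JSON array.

Coefficients: [6, 5, 1, 2, 2]

M: 6·3+5·0 = 18 | 1·0+2·5+2·4 = 18
D: 6·3+5·0 = 18 | 1·4+2·5+2·2 = 18
A: 6·1+5·0 = 6 | 1·4+2·0+2·1 = 6
G: 6·1+5·1 = 11 | 1·3+2·2+2·2 = 11
Q: 6·0+5·2 = 10 | 1·4+2·0+2·3 = 10
gcd(6,5,1,2,2) = 1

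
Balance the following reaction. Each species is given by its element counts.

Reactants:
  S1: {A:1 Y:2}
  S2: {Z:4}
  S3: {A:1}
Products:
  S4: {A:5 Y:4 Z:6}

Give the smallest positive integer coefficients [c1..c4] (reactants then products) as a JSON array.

A: 4·1+3·0+6·1 = 10 | 2·5 = 10
Y: 4·2+3·0+6·0 = 8 | 2·4 = 8
Z: 4·0+3·4+6·0 = 12 | 2·6 = 12
gcd(4,3,6,2) = 1

Coefficients: [4, 3, 6, 2]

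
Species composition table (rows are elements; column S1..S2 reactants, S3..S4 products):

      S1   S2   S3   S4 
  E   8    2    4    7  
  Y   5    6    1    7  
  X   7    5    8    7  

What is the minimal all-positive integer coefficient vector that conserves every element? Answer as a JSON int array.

Coefficients: [5, 3, 1, 6]

E: 5·8+3·2 = 46 | 1·4+6·7 = 46
Y: 5·5+3·6 = 43 | 1·1+6·7 = 43
X: 5·7+3·5 = 50 | 1·8+6·7 = 50
gcd(5,3,1,6) = 1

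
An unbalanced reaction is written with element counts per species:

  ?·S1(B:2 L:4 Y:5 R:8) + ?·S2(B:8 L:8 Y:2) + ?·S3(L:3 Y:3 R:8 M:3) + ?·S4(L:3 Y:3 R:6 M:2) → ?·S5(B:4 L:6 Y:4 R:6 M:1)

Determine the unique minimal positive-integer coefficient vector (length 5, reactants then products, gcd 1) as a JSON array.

Coefficients: [2, 2, 1, 1, 5]

B: 2·2+2·8+1·0+1·0 = 20 | 5·4 = 20
L: 2·4+2·8+1·3+1·3 = 30 | 5·6 = 30
Y: 2·5+2·2+1·3+1·3 = 20 | 5·4 = 20
R: 2·8+2·0+1·8+1·6 = 30 | 5·6 = 30
M: 2·0+2·0+1·3+1·2 = 5 | 5·1 = 5
gcd(2,2,1,1,5) = 1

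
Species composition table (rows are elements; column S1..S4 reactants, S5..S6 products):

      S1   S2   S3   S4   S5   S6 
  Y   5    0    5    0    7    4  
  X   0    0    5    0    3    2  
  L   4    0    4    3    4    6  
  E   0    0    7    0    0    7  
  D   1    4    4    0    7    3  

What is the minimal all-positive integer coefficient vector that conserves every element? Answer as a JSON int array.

Y: 6·5+6·0+5·5+2·0 = 55 | 5·7+5·4 = 55
X: 6·0+6·0+5·5+2·0 = 25 | 5·3+5·2 = 25
L: 6·4+6·0+5·4+2·3 = 50 | 5·4+5·6 = 50
E: 6·0+6·0+5·7+2·0 = 35 | 5·0+5·7 = 35
D: 6·1+6·4+5·4+2·0 = 50 | 5·7+5·3 = 50
gcd(6,6,5,2,5,5) = 1

Coefficients: [6, 6, 5, 2, 5, 5]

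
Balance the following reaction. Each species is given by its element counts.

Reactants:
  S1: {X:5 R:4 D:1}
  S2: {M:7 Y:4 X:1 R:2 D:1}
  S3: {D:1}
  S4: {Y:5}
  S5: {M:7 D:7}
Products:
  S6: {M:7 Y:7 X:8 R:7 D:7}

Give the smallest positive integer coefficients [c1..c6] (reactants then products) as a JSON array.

M: 3·0+1·7+3·0+2·0+1·7 = 14 | 2·7 = 14
Y: 3·0+1·4+3·0+2·5+1·0 = 14 | 2·7 = 14
X: 3·5+1·1+3·0+2·0+1·0 = 16 | 2·8 = 16
R: 3·4+1·2+3·0+2·0+1·0 = 14 | 2·7 = 14
D: 3·1+1·1+3·1+2·0+1·7 = 14 | 2·7 = 14
gcd(3,1,3,2,1,2) = 1

Coefficients: [3, 1, 3, 2, 1, 2]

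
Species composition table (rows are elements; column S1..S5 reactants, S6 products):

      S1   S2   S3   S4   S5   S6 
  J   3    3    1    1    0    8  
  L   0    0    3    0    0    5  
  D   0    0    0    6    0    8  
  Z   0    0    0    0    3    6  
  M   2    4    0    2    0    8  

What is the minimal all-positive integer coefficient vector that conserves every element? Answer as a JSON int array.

Coefficients: [2, 3, 5, 4, 6, 3]

J: 2·3+3·3+5·1+4·1+6·0 = 24 | 3·8 = 24
L: 2·0+3·0+5·3+4·0+6·0 = 15 | 3·5 = 15
D: 2·0+3·0+5·0+4·6+6·0 = 24 | 3·8 = 24
Z: 2·0+3·0+5·0+4·0+6·3 = 18 | 3·6 = 18
M: 2·2+3·4+5·0+4·2+6·0 = 24 | 3·8 = 24
gcd(2,3,5,4,6,3) = 1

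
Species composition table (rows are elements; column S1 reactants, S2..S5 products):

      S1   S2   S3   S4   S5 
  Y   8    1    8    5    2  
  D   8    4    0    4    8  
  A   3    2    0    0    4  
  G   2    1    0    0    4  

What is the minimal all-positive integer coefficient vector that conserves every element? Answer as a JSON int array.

Coefficients: [4, 4, 2, 2, 1]

Y: 4·8 = 32 | 4·1+2·8+2·5+1·2 = 32
D: 4·8 = 32 | 4·4+2·0+2·4+1·8 = 32
A: 4·3 = 12 | 4·2+2·0+2·0+1·4 = 12
G: 4·2 = 8 | 4·1+2·0+2·0+1·4 = 8
gcd(4,4,2,2,1) = 1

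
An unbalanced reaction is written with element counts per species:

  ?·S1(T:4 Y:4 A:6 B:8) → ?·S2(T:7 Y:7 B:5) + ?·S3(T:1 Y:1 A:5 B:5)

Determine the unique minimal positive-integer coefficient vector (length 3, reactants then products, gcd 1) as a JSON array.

Coefficients: [5, 2, 6]

T: 5·4 = 20 | 2·7+6·1 = 20
Y: 5·4 = 20 | 2·7+6·1 = 20
A: 5·6 = 30 | 2·0+6·5 = 30
B: 5·8 = 40 | 2·5+6·5 = 40
gcd(5,2,6) = 1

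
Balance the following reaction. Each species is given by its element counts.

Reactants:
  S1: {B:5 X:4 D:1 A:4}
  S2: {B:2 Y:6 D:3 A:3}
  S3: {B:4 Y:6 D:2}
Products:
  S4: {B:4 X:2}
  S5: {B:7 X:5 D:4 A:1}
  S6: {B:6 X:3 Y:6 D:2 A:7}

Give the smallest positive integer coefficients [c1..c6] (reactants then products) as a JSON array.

B: 6·5+2·2+2·4 = 42 | 1·4+2·7+4·6 = 42
X: 6·4+2·0+2·0 = 24 | 1·2+2·5+4·3 = 24
Y: 6·0+2·6+2·6 = 24 | 1·0+2·0+4·6 = 24
D: 6·1+2·3+2·2 = 16 | 1·0+2·4+4·2 = 16
A: 6·4+2·3+2·0 = 30 | 1·0+2·1+4·7 = 30
gcd(6,2,2,1,2,4) = 1

Coefficients: [6, 2, 2, 1, 2, 4]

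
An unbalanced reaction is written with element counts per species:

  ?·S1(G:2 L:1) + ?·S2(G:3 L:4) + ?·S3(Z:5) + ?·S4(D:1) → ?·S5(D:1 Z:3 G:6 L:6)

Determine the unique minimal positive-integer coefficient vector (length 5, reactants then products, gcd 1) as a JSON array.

D: 6·0+6·0+3·0+5·1 = 5 | 5·1 = 5
Z: 6·0+6·0+3·5+5·0 = 15 | 5·3 = 15
G: 6·2+6·3+3·0+5·0 = 30 | 5·6 = 30
L: 6·1+6·4+3·0+5·0 = 30 | 5·6 = 30
gcd(6,6,3,5,5) = 1

Coefficients: [6, 6, 3, 5, 5]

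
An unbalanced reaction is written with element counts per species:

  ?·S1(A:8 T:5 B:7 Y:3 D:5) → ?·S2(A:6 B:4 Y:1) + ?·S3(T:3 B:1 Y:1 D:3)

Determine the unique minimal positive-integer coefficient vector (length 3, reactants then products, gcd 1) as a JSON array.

Coefficients: [3, 4, 5]

A: 3·8 = 24 | 4·6+5·0 = 24
T: 3·5 = 15 | 4·0+5·3 = 15
B: 3·7 = 21 | 4·4+5·1 = 21
Y: 3·3 = 9 | 4·1+5·1 = 9
D: 3·5 = 15 | 4·0+5·3 = 15
gcd(3,4,5) = 1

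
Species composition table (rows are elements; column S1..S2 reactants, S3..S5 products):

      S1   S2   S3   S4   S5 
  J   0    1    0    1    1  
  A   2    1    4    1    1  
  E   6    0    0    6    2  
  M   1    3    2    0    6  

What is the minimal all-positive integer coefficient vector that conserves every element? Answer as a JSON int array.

J: 4·0+6·1 = 6 | 2·0+3·1+3·1 = 6
A: 4·2+6·1 = 14 | 2·4+3·1+3·1 = 14
E: 4·6+6·0 = 24 | 2·0+3·6+3·2 = 24
M: 4·1+6·3 = 22 | 2·2+3·0+3·6 = 22
gcd(4,6,2,3,3) = 1

Coefficients: [4, 6, 2, 3, 3]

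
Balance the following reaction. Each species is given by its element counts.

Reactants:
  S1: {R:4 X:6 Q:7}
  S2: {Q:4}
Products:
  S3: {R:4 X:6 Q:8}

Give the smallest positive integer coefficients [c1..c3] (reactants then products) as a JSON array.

Coefficients: [4, 1, 4]

R: 4·4+1·0 = 16 | 4·4 = 16
X: 4·6+1·0 = 24 | 4·6 = 24
Q: 4·7+1·4 = 32 | 4·8 = 32
gcd(4,1,4) = 1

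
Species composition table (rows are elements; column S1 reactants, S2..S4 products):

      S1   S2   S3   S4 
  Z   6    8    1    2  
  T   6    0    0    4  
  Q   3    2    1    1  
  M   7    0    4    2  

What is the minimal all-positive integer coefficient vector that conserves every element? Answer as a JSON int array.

Z: 4·6 = 24 | 1·8+4·1+6·2 = 24
T: 4·6 = 24 | 1·0+4·0+6·4 = 24
Q: 4·3 = 12 | 1·2+4·1+6·1 = 12
M: 4·7 = 28 | 1·0+4·4+6·2 = 28
gcd(4,1,4,6) = 1

Coefficients: [4, 1, 4, 6]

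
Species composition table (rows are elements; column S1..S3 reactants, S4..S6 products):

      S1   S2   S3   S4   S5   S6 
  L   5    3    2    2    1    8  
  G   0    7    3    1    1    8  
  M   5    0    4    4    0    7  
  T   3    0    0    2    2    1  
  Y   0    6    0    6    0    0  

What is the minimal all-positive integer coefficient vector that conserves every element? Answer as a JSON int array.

Coefficients: [4, 3, 5, 3, 1, 4]

L: 4·5+3·3+5·2 = 39 | 3·2+1·1+4·8 = 39
G: 4·0+3·7+5·3 = 36 | 3·1+1·1+4·8 = 36
M: 4·5+3·0+5·4 = 40 | 3·4+1·0+4·7 = 40
T: 4·3+3·0+5·0 = 12 | 3·2+1·2+4·1 = 12
Y: 4·0+3·6+5·0 = 18 | 3·6+1·0+4·0 = 18
gcd(4,3,5,3,1,4) = 1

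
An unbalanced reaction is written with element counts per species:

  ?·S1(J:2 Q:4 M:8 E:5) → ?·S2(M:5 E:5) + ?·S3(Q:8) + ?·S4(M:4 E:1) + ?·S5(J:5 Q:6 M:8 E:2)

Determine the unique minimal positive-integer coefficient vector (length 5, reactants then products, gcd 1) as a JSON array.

Coefficients: [5, 4, 1, 1, 2]

J: 5·2 = 10 | 4·0+1·0+1·0+2·5 = 10
Q: 5·4 = 20 | 4·0+1·8+1·0+2·6 = 20
M: 5·8 = 40 | 4·5+1·0+1·4+2·8 = 40
E: 5·5 = 25 | 4·5+1·0+1·1+2·2 = 25
gcd(5,4,1,1,2) = 1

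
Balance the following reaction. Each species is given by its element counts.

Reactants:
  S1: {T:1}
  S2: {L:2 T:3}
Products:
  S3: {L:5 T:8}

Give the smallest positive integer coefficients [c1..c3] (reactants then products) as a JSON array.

L: 1·0+5·2 = 10 | 2·5 = 10
T: 1·1+5·3 = 16 | 2·8 = 16
gcd(1,5,2) = 1

Coefficients: [1, 5, 2]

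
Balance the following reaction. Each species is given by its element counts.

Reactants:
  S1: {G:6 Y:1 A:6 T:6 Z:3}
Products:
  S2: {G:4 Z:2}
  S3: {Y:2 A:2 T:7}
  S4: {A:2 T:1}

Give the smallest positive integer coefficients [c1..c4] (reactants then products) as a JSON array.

Coefficients: [2, 3, 1, 5]

G: 2·6 = 12 | 3·4+1·0+5·0 = 12
Y: 2·1 = 2 | 3·0+1·2+5·0 = 2
A: 2·6 = 12 | 3·0+1·2+5·2 = 12
T: 2·6 = 12 | 3·0+1·7+5·1 = 12
Z: 2·3 = 6 | 3·2+1·0+5·0 = 6
gcd(2,3,1,5) = 1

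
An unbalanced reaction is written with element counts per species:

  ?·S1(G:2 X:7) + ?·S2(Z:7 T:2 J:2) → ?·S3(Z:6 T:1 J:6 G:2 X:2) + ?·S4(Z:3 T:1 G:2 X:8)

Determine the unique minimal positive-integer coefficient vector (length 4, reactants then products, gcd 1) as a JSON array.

Z: 6·0+3·7 = 21 | 1·6+5·3 = 21
T: 6·0+3·2 = 6 | 1·1+5·1 = 6
J: 6·0+3·2 = 6 | 1·6+5·0 = 6
G: 6·2+3·0 = 12 | 1·2+5·2 = 12
X: 6·7+3·0 = 42 | 1·2+5·8 = 42
gcd(6,3,1,5) = 1

Coefficients: [6, 3, 1, 5]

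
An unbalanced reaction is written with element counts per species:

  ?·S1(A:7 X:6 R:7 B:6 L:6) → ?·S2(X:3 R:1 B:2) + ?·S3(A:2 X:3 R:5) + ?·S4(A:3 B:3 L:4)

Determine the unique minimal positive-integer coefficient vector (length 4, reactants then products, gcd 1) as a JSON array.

A: 4·7 = 28 | 3·0+5·2+6·3 = 28
X: 4·6 = 24 | 3·3+5·3+6·0 = 24
R: 4·7 = 28 | 3·1+5·5+6·0 = 28
B: 4·6 = 24 | 3·2+5·0+6·3 = 24
L: 4·6 = 24 | 3·0+5·0+6·4 = 24
gcd(4,3,5,6) = 1

Coefficients: [4, 3, 5, 6]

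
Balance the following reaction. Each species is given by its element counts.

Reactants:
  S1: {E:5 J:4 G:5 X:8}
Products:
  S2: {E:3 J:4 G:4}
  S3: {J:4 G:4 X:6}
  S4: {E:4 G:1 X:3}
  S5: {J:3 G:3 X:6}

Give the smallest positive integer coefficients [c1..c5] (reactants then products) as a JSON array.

Coefficients: [6, 2, 1, 6, 4]

E: 6·5 = 30 | 2·3+1·0+6·4+4·0 = 30
J: 6·4 = 24 | 2·4+1·4+6·0+4·3 = 24
G: 6·5 = 30 | 2·4+1·4+6·1+4·3 = 30
X: 6·8 = 48 | 2·0+1·6+6·3+4·6 = 48
gcd(6,2,1,6,4) = 1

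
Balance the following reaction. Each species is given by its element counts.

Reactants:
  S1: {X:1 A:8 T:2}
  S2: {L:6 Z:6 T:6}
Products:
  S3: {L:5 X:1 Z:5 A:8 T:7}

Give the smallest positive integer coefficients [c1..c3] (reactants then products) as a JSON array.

Coefficients: [6, 5, 6]

L: 6·0+5·6 = 30 | 6·5 = 30
X: 6·1+5·0 = 6 | 6·1 = 6
Z: 6·0+5·6 = 30 | 6·5 = 30
A: 6·8+5·0 = 48 | 6·8 = 48
T: 6·2+5·6 = 42 | 6·7 = 42
gcd(6,5,6) = 1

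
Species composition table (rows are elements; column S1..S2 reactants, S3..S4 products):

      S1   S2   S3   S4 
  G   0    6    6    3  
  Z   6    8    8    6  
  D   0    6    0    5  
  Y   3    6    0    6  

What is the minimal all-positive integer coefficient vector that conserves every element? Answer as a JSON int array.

G: 2·0+5·6 = 30 | 2·6+6·3 = 30
Z: 2·6+5·8 = 52 | 2·8+6·6 = 52
D: 2·0+5·6 = 30 | 2·0+6·5 = 30
Y: 2·3+5·6 = 36 | 2·0+6·6 = 36
gcd(2,5,2,6) = 1

Coefficients: [2, 5, 2, 6]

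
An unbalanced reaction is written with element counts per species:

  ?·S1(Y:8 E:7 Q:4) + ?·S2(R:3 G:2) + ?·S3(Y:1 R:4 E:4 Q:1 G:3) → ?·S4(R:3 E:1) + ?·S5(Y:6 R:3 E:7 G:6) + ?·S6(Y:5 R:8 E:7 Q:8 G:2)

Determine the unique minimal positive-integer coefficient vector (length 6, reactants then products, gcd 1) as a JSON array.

Coefficients: [3, 5, 4, 2, 3, 2]

Y: 3·8+5·0+4·1 = 28 | 2·0+3·6+2·5 = 28
R: 3·0+5·3+4·4 = 31 | 2·3+3·3+2·8 = 31
E: 3·7+5·0+4·4 = 37 | 2·1+3·7+2·7 = 37
Q: 3·4+5·0+4·1 = 16 | 2·0+3·0+2·8 = 16
G: 3·0+5·2+4·3 = 22 | 2·0+3·6+2·2 = 22
gcd(3,5,4,2,3,2) = 1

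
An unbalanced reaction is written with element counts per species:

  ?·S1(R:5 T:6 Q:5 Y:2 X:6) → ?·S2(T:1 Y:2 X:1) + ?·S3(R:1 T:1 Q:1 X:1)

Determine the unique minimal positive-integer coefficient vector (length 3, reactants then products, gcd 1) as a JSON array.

R: 1·5 = 5 | 1·0+5·1 = 5
T: 1·6 = 6 | 1·1+5·1 = 6
Q: 1·5 = 5 | 1·0+5·1 = 5
Y: 1·2 = 2 | 1·2+5·0 = 2
X: 1·6 = 6 | 1·1+5·1 = 6
gcd(1,1,5) = 1

Coefficients: [1, 1, 5]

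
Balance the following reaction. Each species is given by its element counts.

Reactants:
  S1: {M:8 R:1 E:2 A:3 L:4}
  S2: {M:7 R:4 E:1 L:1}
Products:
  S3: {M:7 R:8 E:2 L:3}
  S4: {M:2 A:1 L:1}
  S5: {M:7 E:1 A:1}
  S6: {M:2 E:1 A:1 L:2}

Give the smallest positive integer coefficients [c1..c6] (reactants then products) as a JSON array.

M: 4·8+3·7 = 53 | 2·7+5·2+3·7+4·2 = 53
R: 4·1+3·4 = 16 | 2·8+5·0+3·0+4·0 = 16
E: 4·2+3·1 = 11 | 2·2+5·0+3·1+4·1 = 11
A: 4·3+3·0 = 12 | 2·0+5·1+3·1+4·1 = 12
L: 4·4+3·1 = 19 | 2·3+5·1+3·0+4·2 = 19
gcd(4,3,2,5,3,4) = 1

Coefficients: [4, 3, 2, 5, 3, 4]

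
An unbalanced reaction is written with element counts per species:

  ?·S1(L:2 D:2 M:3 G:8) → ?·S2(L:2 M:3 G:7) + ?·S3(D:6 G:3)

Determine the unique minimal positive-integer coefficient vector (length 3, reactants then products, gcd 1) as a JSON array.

Coefficients: [3, 3, 1]

L: 3·2 = 6 | 3·2+1·0 = 6
D: 3·2 = 6 | 3·0+1·6 = 6
M: 3·3 = 9 | 3·3+1·0 = 9
G: 3·8 = 24 | 3·7+1·3 = 24
gcd(3,3,1) = 1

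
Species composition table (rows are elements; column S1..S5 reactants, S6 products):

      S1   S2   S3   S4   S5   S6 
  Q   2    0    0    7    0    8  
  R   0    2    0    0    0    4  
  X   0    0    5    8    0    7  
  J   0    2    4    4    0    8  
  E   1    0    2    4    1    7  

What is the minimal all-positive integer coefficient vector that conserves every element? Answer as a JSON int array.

Coefficients: [5, 6, 1, 2, 6, 3]

Q: 5·2+6·0+1·0+2·7+6·0 = 24 | 3·8 = 24
R: 5·0+6·2+1·0+2·0+6·0 = 12 | 3·4 = 12
X: 5·0+6·0+1·5+2·8+6·0 = 21 | 3·7 = 21
J: 5·0+6·2+1·4+2·4+6·0 = 24 | 3·8 = 24
E: 5·1+6·0+1·2+2·4+6·1 = 21 | 3·7 = 21
gcd(5,6,1,2,6,3) = 1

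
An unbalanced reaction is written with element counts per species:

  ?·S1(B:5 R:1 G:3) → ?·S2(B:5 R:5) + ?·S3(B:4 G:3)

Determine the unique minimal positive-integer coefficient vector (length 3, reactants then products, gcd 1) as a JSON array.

Coefficients: [5, 1, 5]

B: 5·5 = 25 | 1·5+5·4 = 25
R: 5·1 = 5 | 1·5+5·0 = 5
G: 5·3 = 15 | 1·0+5·3 = 15
gcd(5,1,5) = 1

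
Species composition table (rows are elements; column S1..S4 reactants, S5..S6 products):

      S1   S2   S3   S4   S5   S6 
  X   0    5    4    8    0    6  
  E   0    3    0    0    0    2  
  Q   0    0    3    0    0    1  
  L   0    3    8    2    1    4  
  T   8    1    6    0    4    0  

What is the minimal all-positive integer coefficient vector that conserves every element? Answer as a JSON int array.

X: 1·0+4·5+2·4+1·8 = 36 | 6·0+6·6 = 36
E: 1·0+4·3+2·0+1·0 = 12 | 6·0+6·2 = 12
Q: 1·0+4·0+2·3+1·0 = 6 | 6·0+6·1 = 6
L: 1·0+4·3+2·8+1·2 = 30 | 6·1+6·4 = 30
T: 1·8+4·1+2·6+1·0 = 24 | 6·4+6·0 = 24
gcd(1,4,2,1,6,6) = 1

Coefficients: [1, 4, 2, 1, 6, 6]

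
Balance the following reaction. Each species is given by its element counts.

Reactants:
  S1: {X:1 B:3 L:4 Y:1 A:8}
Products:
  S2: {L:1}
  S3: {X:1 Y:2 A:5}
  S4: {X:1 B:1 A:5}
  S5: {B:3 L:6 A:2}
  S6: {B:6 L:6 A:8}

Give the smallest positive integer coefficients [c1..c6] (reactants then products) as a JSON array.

Coefficients: [6, 6, 3, 3, 1, 2]

X: 6·1 = 6 | 6·0+3·1+3·1+1·0+2·0 = 6
B: 6·3 = 18 | 6·0+3·0+3·1+1·3+2·6 = 18
L: 6·4 = 24 | 6·1+3·0+3·0+1·6+2·6 = 24
Y: 6·1 = 6 | 6·0+3·2+3·0+1·0+2·0 = 6
A: 6·8 = 48 | 6·0+3·5+3·5+1·2+2·8 = 48
gcd(6,6,3,3,1,2) = 1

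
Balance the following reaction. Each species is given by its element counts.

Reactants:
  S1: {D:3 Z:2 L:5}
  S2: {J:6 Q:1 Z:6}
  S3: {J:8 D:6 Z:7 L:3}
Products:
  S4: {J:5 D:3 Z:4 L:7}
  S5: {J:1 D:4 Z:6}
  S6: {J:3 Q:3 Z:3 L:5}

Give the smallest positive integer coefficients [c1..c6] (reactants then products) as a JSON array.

Coefficients: [6, 3, 1, 4, 3, 1]

J: 6·0+3·6+1·8 = 26 | 4·5+3·1+1·3 = 26
D: 6·3+3·0+1·6 = 24 | 4·3+3·4+1·0 = 24
Q: 6·0+3·1+1·0 = 3 | 4·0+3·0+1·3 = 3
Z: 6·2+3·6+1·7 = 37 | 4·4+3·6+1·3 = 37
L: 6·5+3·0+1·3 = 33 | 4·7+3·0+1·5 = 33
gcd(6,3,1,4,3,1) = 1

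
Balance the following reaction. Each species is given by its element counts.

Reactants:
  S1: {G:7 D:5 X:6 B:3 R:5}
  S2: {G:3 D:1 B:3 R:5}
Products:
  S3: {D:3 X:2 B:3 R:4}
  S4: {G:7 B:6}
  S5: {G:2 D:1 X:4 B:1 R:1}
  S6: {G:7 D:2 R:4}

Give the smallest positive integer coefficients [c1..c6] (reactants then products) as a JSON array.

Coefficients: [6, 4, 6, 1, 6, 5]

G: 6·7+4·3 = 54 | 6·0+1·7+6·2+5·7 = 54
D: 6·5+4·1 = 34 | 6·3+1·0+6·1+5·2 = 34
X: 6·6+4·0 = 36 | 6·2+1·0+6·4+5·0 = 36
B: 6·3+4·3 = 30 | 6·3+1·6+6·1+5·0 = 30
R: 6·5+4·5 = 50 | 6·4+1·0+6·1+5·4 = 50
gcd(6,4,6,1,6,5) = 1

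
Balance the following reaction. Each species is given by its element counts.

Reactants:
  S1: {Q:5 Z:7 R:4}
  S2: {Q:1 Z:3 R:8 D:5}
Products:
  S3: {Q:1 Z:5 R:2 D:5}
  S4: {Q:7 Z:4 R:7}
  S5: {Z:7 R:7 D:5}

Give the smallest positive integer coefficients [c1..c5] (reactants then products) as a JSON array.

Q: 6·5+6·1 = 36 | 1·1+5·7+5·0 = 36
Z: 6·7+6·3 = 60 | 1·5+5·4+5·7 = 60
R: 6·4+6·8 = 72 | 1·2+5·7+5·7 = 72
D: 6·0+6·5 = 30 | 1·5+5·0+5·5 = 30
gcd(6,6,1,5,5) = 1

Coefficients: [6, 6, 1, 5, 5]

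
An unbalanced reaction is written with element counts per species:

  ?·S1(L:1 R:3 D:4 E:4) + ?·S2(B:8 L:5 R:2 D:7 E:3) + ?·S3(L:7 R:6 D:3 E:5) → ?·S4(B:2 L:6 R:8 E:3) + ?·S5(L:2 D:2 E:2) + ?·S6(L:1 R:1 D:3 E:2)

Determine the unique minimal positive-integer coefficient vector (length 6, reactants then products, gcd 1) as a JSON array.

B: 2·0+1·8+5·0 = 8 | 4·2+6·0+6·0 = 8
L: 2·1+1·5+5·7 = 42 | 4·6+6·2+6·1 = 42
R: 2·3+1·2+5·6 = 38 | 4·8+6·0+6·1 = 38
D: 2·4+1·7+5·3 = 30 | 4·0+6·2+6·3 = 30
E: 2·4+1·3+5·5 = 36 | 4·3+6·2+6·2 = 36
gcd(2,1,5,4,6,6) = 1

Coefficients: [2, 1, 5, 4, 6, 6]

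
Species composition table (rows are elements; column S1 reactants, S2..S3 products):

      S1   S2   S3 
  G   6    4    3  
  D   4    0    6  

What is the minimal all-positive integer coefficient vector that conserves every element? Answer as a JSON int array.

Coefficients: [3, 3, 2]

G: 3·6 = 18 | 3·4+2·3 = 18
D: 3·4 = 12 | 3·0+2·6 = 12
gcd(3,3,2) = 1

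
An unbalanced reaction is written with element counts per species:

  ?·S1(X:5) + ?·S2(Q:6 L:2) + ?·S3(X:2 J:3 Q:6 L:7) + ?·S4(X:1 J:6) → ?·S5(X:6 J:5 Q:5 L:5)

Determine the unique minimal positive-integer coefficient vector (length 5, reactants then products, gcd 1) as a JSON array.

Coefficients: [5, 1, 4, 3, 6]

X: 5·5+1·0+4·2+3·1 = 36 | 6·6 = 36
J: 5·0+1·0+4·3+3·6 = 30 | 6·5 = 30
Q: 5·0+1·6+4·6+3·0 = 30 | 6·5 = 30
L: 5·0+1·2+4·7+3·0 = 30 | 6·5 = 30
gcd(5,1,4,3,6) = 1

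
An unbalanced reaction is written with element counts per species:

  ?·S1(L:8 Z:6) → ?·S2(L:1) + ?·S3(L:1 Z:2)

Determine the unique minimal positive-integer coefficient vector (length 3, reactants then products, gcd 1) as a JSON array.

Coefficients: [1, 5, 3]

L: 1·8 = 8 | 5·1+3·1 = 8
Z: 1·6 = 6 | 5·0+3·2 = 6
gcd(1,5,3) = 1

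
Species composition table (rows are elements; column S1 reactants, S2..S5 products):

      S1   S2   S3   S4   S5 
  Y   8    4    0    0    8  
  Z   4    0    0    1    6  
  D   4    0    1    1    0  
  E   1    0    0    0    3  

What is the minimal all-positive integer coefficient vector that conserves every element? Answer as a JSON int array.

Y: 3·8 = 24 | 4·4+6·0+6·0+1·8 = 24
Z: 3·4 = 12 | 4·0+6·0+6·1+1·6 = 12
D: 3·4 = 12 | 4·0+6·1+6·1+1·0 = 12
E: 3·1 = 3 | 4·0+6·0+6·0+1·3 = 3
gcd(3,4,6,6,1) = 1

Coefficients: [3, 4, 6, 6, 1]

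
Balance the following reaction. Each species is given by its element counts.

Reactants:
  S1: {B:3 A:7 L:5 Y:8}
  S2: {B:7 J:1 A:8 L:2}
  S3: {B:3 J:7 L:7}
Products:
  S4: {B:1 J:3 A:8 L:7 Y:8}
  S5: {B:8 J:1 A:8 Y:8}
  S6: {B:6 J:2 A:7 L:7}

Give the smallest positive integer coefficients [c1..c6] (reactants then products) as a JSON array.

Coefficients: [5, 5, 2, 2, 3, 5]

B: 5·3+5·7+2·3 = 56 | 2·1+3·8+5·6 = 56
J: 5·0+5·1+2·7 = 19 | 2·3+3·1+5·2 = 19
A: 5·7+5·8+2·0 = 75 | 2·8+3·8+5·7 = 75
L: 5·5+5·2+2·7 = 49 | 2·7+3·0+5·7 = 49
Y: 5·8+5·0+2·0 = 40 | 2·8+3·8+5·0 = 40
gcd(5,5,2,2,3,5) = 1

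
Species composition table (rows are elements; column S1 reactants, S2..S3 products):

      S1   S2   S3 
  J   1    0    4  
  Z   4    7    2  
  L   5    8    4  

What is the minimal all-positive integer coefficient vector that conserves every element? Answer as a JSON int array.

Coefficients: [4, 2, 1]

J: 4·1 = 4 | 2·0+1·4 = 4
Z: 4·4 = 16 | 2·7+1·2 = 16
L: 4·5 = 20 | 2·8+1·4 = 20
gcd(4,2,1) = 1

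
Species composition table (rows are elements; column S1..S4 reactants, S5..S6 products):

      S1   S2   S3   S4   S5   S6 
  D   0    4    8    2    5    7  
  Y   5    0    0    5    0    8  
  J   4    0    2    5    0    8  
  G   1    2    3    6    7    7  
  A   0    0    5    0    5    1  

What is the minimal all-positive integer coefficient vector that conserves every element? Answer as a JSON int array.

D: 4·0+4·4+2·8+4·2 = 40 | 1·5+5·7 = 40
Y: 4·5+4·0+2·0+4·5 = 40 | 1·0+5·8 = 40
J: 4·4+4·0+2·2+4·5 = 40 | 1·0+5·8 = 40
G: 4·1+4·2+2·3+4·6 = 42 | 1·7+5·7 = 42
A: 4·0+4·0+2·5+4·0 = 10 | 1·5+5·1 = 10
gcd(4,4,2,4,1,5) = 1

Coefficients: [4, 4, 2, 4, 1, 5]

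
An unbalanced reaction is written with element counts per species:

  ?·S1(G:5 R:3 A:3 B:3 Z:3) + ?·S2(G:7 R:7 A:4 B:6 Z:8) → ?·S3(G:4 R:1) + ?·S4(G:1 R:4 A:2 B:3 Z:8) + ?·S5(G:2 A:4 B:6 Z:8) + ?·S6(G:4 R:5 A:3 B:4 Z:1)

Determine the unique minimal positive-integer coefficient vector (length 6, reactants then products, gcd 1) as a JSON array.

G: 1·5+4·7 = 33 | 4·4+3·1+1·2+3·4 = 33
R: 1·3+4·7 = 31 | 4·1+3·4+1·0+3·5 = 31
A: 1·3+4·4 = 19 | 4·0+3·2+1·4+3·3 = 19
B: 1·3+4·6 = 27 | 4·0+3·3+1·6+3·4 = 27
Z: 1·3+4·8 = 35 | 4·0+3·8+1·8+3·1 = 35
gcd(1,4,4,3,1,3) = 1

Coefficients: [1, 4, 4, 3, 1, 3]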